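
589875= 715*825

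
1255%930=325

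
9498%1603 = 1483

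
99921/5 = 19984+ 1/5 = 19984.20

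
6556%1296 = 76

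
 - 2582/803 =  - 2582/803 = - 3.22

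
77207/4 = 77207/4 = 19301.75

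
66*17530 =1156980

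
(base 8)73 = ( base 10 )59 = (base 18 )35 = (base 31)1s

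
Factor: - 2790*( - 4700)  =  2^3*3^2*5^3*31^1*47^1=13113000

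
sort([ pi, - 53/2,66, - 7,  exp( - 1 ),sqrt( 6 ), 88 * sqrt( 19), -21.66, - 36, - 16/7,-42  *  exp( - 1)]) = [ - 36,- 53/2,-21.66, - 42*exp(- 1), - 7, - 16/7,  exp( -1 ), sqrt( 6), pi, 66, 88 * sqrt( 19)]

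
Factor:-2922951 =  - 3^1*974317^1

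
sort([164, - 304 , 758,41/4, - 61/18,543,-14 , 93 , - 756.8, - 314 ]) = [ - 756.8, -314, - 304,-14, - 61/18, 41/4,93, 164,  543,  758 ]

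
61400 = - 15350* ( - 4) 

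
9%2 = 1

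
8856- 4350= 4506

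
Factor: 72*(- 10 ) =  - 720 = - 2^4*3^2*5^1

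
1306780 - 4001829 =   -  2695049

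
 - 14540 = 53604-68144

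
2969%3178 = 2969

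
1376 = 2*688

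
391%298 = 93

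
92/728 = 23/182 = 0.13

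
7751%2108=1427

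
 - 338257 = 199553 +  - 537810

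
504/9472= 63/1184 = 0.05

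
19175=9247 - - 9928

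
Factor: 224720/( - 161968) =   -  5^1*53^1 * 191^( - 1) = - 265/191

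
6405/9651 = 2135/3217 = 0.66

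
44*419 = 18436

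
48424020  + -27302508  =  21121512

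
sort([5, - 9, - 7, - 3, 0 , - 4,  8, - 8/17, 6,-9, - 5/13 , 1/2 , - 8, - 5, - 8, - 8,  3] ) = [ -9, - 9, - 8 ,-8 ,-8,-7 ,-5, - 4, - 3, - 8/17,-5/13, 0,1/2,3, 5, 6, 8]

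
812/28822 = 406/14411 = 0.03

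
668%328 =12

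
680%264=152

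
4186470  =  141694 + 4044776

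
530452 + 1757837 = 2288289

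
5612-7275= - 1663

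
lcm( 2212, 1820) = 143780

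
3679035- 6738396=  - 3059361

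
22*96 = 2112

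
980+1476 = 2456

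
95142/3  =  31714  =  31714.00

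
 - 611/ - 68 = 611/68= 8.99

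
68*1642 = 111656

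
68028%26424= 15180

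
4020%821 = 736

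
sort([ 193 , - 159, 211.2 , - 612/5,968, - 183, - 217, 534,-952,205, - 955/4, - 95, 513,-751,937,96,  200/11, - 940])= [ - 952, - 940 , - 751,-955/4, - 217, - 183, - 159,- 612/5, - 95, 200/11, 96, 193, 205,211.2,513 , 534,937,968]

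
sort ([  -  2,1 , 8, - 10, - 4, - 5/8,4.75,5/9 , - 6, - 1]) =[ - 10, - 6, - 4, - 2, - 1, - 5/8,5/9, 1,4.75, 8 ]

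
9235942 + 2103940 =11339882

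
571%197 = 177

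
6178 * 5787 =35752086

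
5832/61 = 5832/61 = 95.61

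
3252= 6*542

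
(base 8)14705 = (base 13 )3006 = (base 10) 6597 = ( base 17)15e1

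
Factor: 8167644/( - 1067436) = -19^1*149^ (  -  1 ) * 199^( - 1) *11941^1  =  - 226879/29651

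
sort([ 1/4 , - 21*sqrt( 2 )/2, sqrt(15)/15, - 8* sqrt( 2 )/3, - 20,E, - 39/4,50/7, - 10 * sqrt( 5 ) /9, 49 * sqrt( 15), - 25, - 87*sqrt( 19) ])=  [  -  87*sqrt( 19 ) , - 25, - 20, - 21*sqrt( 2 )/2, - 39/4, - 8*sqrt( 2)/3, - 10*sqrt( 5 ) /9, 1/4, sqrt (15)/15,E,50/7 , 49*sqrt( 15) ]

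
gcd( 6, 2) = 2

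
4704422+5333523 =10037945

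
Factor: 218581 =11^1*31^1*641^1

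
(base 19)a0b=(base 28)4H9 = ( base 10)3621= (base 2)111000100101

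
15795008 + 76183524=91978532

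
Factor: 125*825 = 103125 =3^1*5^5*11^1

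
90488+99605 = 190093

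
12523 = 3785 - -8738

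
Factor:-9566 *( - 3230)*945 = 29198780100 = 2^2*3^3 * 5^2 * 7^1*17^1*19^1*4783^1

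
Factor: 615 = 3^1*5^1*41^1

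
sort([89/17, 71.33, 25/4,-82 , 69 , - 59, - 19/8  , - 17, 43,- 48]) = [ - 82,- 59, - 48,  -  17, - 19/8,89/17 , 25/4,43,69,  71.33 ]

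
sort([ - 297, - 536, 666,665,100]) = [-536 , - 297 , 100, 665,  666]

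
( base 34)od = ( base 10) 829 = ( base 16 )33d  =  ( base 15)3A4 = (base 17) 2ed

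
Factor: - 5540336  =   - 2^4*59^1*5869^1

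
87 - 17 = 70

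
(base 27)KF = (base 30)IF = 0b1000101011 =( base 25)M5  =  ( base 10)555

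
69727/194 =69727/194 = 359.42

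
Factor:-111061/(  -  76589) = 17^1 * 19^( - 1)*29^( - 1 ) *47^1 = 799/551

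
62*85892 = 5325304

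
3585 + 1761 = 5346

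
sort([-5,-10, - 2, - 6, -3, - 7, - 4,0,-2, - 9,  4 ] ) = [ - 10,  -  9,-7,-6,-5,-4,-3  , - 2,-2,0, 4]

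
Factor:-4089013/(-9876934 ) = 2^(-1 )*  61^1*67033^1 * 4938467^(  -  1)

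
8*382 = 3056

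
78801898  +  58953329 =137755227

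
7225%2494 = 2237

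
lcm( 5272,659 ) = 5272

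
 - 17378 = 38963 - 56341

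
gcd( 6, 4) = 2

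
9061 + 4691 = 13752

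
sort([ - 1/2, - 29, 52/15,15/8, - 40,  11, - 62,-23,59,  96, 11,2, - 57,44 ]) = [ - 62, - 57, - 40, - 29, - 23, - 1/2,  15/8,2,52/15,11, 11,44, 59,  96 ]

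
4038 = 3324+714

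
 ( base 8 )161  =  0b1110001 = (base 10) 113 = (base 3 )11012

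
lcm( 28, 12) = 84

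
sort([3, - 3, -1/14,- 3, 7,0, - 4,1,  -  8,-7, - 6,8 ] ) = [-8  ,-7,- 6,-4, - 3, - 3, - 1/14,0, 1, 3, 7,8 ] 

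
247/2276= 247/2276 = 0.11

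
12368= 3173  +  9195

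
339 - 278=61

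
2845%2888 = 2845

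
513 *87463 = 44868519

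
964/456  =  2 + 13/114=2.11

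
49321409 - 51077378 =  - 1755969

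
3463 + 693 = 4156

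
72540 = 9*8060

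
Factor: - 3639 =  - 3^1*1213^1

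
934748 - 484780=449968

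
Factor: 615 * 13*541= 3^1  *  5^1*13^1*41^1*541^1=4325295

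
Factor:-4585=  - 5^1*7^1*131^1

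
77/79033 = 77/79033   =  0.00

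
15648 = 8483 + 7165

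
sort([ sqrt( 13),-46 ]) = [ - 46,sqrt(13) ] 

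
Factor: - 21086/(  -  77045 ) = 2^1 * 5^ ( - 1)* 13^1*19^( - 1) = 26/95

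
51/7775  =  51/7775 = 0.01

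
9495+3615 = 13110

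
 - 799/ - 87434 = 799/87434 = 0.01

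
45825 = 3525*13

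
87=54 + 33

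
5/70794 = 5/70794 = 0.00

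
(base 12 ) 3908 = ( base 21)EEK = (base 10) 6488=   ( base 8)14530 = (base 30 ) 768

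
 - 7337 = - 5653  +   - 1684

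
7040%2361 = 2318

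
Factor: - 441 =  - 3^2*7^2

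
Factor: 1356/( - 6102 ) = - 2/9= - 2^1*3^( - 2 )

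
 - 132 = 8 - 140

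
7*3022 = 21154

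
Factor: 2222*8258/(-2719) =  -2^2*11^1 * 101^1*2719^( - 1)*4129^1 = -  18349276/2719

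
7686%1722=798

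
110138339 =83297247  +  26841092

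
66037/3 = 66037/3 = 22012.33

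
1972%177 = 25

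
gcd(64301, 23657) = 1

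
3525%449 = 382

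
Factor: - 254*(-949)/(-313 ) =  - 2^1 * 13^1*73^1* 127^1 *313^( - 1) = - 241046/313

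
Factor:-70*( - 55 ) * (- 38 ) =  - 146300 = - 2^2*5^2*7^1 * 11^1*19^1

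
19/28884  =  19/28884  =  0.00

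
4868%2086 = 696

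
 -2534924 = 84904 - 2619828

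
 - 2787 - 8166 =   -  10953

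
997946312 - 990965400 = 6980912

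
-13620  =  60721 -74341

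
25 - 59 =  - 34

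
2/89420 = 1/44710 = 0.00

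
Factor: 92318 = 2^1  *31^1 *1489^1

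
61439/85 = 61439/85 = 722.81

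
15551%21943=15551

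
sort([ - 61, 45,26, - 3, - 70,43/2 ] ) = [ - 70, - 61 ,- 3,43/2,26,45]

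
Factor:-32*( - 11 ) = 352 = 2^5*11^1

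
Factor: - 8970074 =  - 2^1*269^1*16673^1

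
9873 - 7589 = 2284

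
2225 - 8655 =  - 6430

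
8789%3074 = 2641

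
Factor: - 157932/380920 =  - 2^ ( - 1 )*3^2*5^( - 1) * 41^1*89^(-1 )= -369/890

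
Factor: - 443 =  - 443^1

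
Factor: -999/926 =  - 2^(-1 )* 3^3*37^1* 463^ ( - 1)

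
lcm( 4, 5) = 20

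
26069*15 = 391035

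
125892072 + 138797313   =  264689385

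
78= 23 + 55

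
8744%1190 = 414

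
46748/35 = 46748/35 = 1335.66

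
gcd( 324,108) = 108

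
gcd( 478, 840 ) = 2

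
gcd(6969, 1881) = 3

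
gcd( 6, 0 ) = 6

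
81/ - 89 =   -  81/89 = - 0.91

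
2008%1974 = 34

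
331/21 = 331/21=15.76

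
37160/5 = 7432=7432.00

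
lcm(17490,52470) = 52470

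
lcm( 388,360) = 34920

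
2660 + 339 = 2999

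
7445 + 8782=16227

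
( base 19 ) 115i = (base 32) 755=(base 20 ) I6D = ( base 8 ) 16245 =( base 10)7333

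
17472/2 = 8736 = 8736.00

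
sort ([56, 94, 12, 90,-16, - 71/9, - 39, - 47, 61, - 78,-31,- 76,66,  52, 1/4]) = [-78, - 76 , - 47  ,-39, - 31,-16 , - 71/9,1/4, 12, 52, 56, 61, 66,90 , 94 ] 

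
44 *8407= 369908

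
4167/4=4167/4  =  1041.75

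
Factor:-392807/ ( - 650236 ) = 2^( - 2)*149^(  -  1)*1091^( - 1 )*392807^1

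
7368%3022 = 1324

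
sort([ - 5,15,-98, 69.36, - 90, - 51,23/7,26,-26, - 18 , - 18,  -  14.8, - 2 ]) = [ - 98, - 90, - 51,  -  26, - 18,  -  18, -14.8, - 5, - 2  ,  23/7,15,26, 69.36]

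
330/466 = 165/233 = 0.71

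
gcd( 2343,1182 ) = 3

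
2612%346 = 190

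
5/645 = 1/129 = 0.01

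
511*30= 15330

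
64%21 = 1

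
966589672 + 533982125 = 1500571797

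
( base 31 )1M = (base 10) 53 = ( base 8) 65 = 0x35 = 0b110101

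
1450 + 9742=11192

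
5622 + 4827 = 10449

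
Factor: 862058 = 2^1*431029^1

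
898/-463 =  - 898/463=-1.94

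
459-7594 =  - 7135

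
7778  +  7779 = 15557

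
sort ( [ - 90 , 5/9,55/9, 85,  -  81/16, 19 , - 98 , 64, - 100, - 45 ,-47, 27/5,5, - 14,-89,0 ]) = [ - 100,  -  98,-90, - 89, - 47, - 45, - 14, - 81/16, 0  ,  5/9, 5, 27/5 , 55/9,19, 64,  85]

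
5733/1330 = 4  +  59/190 = 4.31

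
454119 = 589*771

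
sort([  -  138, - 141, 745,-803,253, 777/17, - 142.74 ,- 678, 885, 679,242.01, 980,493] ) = [ - 803, - 678,-142.74, - 141, - 138,777/17, 242.01, 253, 493, 679,745,885, 980] 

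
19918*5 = 99590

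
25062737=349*71813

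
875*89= 77875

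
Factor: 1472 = 2^6*23^1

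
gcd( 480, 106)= 2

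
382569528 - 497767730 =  - 115198202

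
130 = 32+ 98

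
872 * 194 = 169168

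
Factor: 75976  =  2^3*9497^1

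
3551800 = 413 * 8600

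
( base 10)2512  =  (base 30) 2NM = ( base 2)100111010000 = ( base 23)4h5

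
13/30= 13/30= 0.43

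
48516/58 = 24258/29 = 836.48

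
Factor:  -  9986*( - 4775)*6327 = 301691290050 = 2^1*3^2*5^2*19^1*37^1*191^1*4993^1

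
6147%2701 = 745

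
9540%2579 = 1803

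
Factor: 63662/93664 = 2^ ( - 4)*139^1*229^1 * 2927^(  -  1)= 31831/46832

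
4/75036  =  1/18759 = 0.00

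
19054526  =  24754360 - 5699834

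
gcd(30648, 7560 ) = 24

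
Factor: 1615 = 5^1*17^1*19^1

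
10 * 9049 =90490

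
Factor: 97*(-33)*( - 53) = 3^1 * 11^1*53^1*97^1 =169653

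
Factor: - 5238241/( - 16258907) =7^ ( - 1)*23^( - 1 )*29^1*100987^( - 1)*180629^1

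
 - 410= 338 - 748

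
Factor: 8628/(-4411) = -2^2*3^1 * 11^( - 1)*401^ ( - 1 )*719^1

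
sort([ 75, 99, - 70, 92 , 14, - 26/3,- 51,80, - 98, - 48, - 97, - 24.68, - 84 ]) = [ - 98, - 97, - 84,-70, - 51, - 48, - 24.68, - 26/3,14,75,  80, 92, 99 ] 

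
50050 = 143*350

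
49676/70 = 24838/35= 709.66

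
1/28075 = 1/28075 = 0.00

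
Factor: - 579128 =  - 2^3*11^1*6581^1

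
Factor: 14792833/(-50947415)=-5^(-1 )*11^1*23^ (-1 )* 31^ ( - 2)*127^1 * 461^(- 1)*10589^1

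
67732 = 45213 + 22519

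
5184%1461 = 801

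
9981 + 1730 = 11711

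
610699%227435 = 155829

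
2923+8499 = 11422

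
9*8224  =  74016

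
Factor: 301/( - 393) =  - 3^( - 1)*7^1*43^1*131^( - 1 ) 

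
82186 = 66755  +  15431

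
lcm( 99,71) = 7029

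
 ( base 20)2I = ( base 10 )58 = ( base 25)28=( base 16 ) 3a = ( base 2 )111010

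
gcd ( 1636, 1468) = 4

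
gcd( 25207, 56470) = 1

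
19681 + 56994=76675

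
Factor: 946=2^1*11^1*43^1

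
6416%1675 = 1391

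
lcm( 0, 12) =0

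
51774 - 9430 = 42344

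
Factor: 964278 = 2^1*3^3*7^1*2551^1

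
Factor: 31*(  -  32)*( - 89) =88288 = 2^5*31^1*89^1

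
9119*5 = 45595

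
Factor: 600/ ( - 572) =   -  2^1*3^1 * 5^2*11^(-1) * 13^( - 1 )= - 150/143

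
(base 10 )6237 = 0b1100001011101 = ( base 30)6rr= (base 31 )6f6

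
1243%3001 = 1243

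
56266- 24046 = 32220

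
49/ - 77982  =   - 49/77982 = - 0.00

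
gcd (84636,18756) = 36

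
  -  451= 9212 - 9663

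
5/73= 5/73 = 0.07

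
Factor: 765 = 3^2*5^1*17^1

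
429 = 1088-659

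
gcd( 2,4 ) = 2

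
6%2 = 0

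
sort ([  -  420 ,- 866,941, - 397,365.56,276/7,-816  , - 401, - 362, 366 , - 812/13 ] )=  [- 866, - 816, - 420, - 401, - 397, - 362, - 812/13,276/7,365.56,366, 941 ]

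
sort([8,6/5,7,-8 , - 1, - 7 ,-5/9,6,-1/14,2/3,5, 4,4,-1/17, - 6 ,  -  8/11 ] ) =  [-8, - 7,  -  6,  -  1,-8/11, - 5/9,-1/14, - 1/17, 2/3, 6/5, 4,4,5,6,7,  8 ] 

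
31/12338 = 1/398 = 0.00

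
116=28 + 88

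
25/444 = 25/444 = 0.06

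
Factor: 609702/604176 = 331/328 = 2^ ( - 3)*41^(  -  1)*331^1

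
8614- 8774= - 160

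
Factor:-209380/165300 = -3^( - 1)*5^ ( - 1)*19^1=- 19/15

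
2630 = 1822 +808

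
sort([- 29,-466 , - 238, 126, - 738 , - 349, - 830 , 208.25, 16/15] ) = [ - 830,- 738 , - 466 , - 349, - 238,-29,16/15, 126, 208.25] 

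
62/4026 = 31/2013 = 0.02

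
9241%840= 1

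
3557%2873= 684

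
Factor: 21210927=3^1*67^1*105527^1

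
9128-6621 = 2507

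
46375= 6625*7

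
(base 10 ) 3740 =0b111010011100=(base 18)b9e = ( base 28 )4lg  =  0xE9C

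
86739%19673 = 8047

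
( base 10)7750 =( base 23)eem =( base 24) DAM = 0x1e46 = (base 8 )17106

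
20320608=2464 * 8247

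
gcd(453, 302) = 151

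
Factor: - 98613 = - 3^2*10957^1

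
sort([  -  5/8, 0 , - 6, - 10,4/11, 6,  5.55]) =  [ - 10,  -  6, - 5/8, 0,4/11,5.55,6]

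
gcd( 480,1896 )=24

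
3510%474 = 192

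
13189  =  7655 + 5534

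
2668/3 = 889 + 1/3 =889.33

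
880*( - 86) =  - 75680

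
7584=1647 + 5937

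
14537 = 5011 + 9526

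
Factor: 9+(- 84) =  - 75= -  3^1*  5^2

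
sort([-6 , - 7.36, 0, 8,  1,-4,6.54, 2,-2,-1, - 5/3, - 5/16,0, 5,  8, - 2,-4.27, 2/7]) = [  -  7.36,-6, -4.27,-4,-2, -2,-5/3, - 1, - 5/16,  0, 0, 2/7 , 1,2,5,6.54,8, 8]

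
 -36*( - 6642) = 239112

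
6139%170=19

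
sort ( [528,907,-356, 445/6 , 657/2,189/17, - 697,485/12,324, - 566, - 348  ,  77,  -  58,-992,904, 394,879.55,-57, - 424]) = [-992, - 697,  -  566,  -  424,-356,  -  348,- 58, -57 , 189/17, 485/12, 445/6, 77, 324, 657/2, 394,528,879.55, 904,907]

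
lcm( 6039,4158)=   253638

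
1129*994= 1122226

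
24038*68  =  1634584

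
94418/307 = 94418/307 = 307.55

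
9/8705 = 9/8705 = 0.00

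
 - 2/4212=-1/2106 = - 0.00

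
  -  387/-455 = 387/455 = 0.85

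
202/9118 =101/4559 = 0.02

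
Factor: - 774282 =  - 2^1*3^1 * 17^1*7591^1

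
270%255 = 15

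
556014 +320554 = 876568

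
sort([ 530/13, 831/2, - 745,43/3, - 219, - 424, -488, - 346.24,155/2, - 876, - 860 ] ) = [ - 876, - 860, - 745, - 488, - 424, - 346.24, - 219,43/3 , 530/13, 155/2, 831/2] 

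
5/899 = 5/899 = 0.01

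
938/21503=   938/21503 = 0.04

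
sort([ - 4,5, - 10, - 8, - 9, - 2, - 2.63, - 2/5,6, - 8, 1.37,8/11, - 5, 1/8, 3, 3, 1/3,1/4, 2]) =[- 10, - 9,-8, - 8, - 5,- 4 , - 2.63, - 2,-2/5, 1/8, 1/4,1/3, 8/11, 1.37,2 , 3, 3, 5 , 6]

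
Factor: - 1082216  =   - 2^3*135277^1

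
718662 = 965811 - 247149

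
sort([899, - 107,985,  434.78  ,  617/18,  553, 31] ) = [-107,31,  617/18, 434.78,553, 899,985 ]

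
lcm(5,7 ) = 35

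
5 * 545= 2725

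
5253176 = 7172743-1919567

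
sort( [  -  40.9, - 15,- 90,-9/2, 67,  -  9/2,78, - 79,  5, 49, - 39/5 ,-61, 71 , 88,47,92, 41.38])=[ - 90, - 79, - 61, - 40.9, - 15,  -  39/5, - 9/2, - 9/2, 5,  41.38, 47, 49,  67,  71,78, 88, 92]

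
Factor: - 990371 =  - 990371^1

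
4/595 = 4/595 = 0.01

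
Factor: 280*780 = 2^5*3^1 * 5^2 * 7^1 * 13^1 = 218400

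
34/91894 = 17/45947=0.00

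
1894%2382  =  1894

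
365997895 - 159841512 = 206156383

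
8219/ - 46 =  - 8219/46 = - 178.67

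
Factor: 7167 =3^1*2389^1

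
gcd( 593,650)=1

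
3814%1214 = 172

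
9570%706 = 392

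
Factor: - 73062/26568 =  - 11/4 = - 2^(  -  2 )*11^1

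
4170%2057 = 56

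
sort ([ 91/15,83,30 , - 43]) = [- 43, 91/15,30,83]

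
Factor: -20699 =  - 7^1*2957^1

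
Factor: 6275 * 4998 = 31362450 = 2^1*3^1*5^2 * 7^2*17^1* 251^1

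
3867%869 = 391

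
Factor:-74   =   - 2^1*37^1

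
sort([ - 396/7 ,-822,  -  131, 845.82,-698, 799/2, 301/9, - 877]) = [  -  877,-822, - 698,-131, - 396/7, 301/9, 799/2, 845.82] 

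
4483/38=117 + 37/38 = 117.97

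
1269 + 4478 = 5747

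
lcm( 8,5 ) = 40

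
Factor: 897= 3^1* 13^1*23^1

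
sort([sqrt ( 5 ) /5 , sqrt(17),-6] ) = [ - 6, sqrt (5 ) /5 , sqrt( 17) ]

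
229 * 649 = 148621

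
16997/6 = 2832 + 5/6 = 2832.83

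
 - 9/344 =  - 9/344 = - 0.03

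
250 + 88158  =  88408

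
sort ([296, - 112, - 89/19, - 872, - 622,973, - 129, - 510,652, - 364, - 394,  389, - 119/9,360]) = [ - 872, - 622 , - 510, - 394, - 364,-129 , - 112 , - 119/9,-89/19,296 , 360,  389, 652,973]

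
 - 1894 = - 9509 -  - 7615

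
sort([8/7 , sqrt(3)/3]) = [ sqrt(3) /3, 8/7 ]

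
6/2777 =6/2777=0.00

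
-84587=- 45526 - 39061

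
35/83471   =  35/83471 = 0.00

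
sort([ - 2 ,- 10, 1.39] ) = [ - 10,-2, 1.39]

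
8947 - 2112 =6835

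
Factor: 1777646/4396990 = 5^(-1) *149^( - 1)*227^( - 1) * 68371^1 = 68371/169115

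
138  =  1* 138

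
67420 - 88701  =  -21281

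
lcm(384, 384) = 384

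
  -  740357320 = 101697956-842055276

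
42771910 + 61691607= 104463517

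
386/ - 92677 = -1 + 92291/92677 = -  0.00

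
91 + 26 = 117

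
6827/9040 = 6827/9040 = 0.76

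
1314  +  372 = 1686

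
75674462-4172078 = 71502384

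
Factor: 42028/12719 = 2^2*19^1*23^( - 1 ) = 76/23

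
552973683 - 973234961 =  - 420261278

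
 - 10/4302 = - 5/2151 = -0.00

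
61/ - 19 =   -  61/19  =  - 3.21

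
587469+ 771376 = 1358845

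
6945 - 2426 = 4519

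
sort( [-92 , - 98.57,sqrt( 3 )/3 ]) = [ - 98.57 , - 92,sqrt( 3)/3] 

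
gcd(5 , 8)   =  1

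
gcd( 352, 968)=88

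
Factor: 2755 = 5^1*19^1*29^1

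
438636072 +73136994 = 511773066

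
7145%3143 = 859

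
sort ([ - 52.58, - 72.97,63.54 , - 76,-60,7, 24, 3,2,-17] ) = [  -  76, - 72.97,-60, - 52.58, - 17,2,3,7, 24,63.54 ] 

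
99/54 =1 + 5/6 =1.83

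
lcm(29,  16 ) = 464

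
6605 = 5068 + 1537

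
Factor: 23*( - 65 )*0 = 0=0^1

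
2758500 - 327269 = 2431231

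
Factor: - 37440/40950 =- 32/35 = -2^5 *5^( - 1)*7^( - 1)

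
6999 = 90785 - 83786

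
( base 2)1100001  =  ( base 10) 97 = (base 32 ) 31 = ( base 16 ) 61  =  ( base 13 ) 76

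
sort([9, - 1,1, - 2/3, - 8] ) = [ - 8, - 1, - 2/3,1,9]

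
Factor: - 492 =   -  2^2*3^1*41^1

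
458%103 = 46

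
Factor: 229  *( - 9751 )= - 2232979 = -  7^2*199^1*229^1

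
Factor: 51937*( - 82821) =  - 3^1*19^1*167^1 * 311^1 * 1453^1 =-4301474277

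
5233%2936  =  2297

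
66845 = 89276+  - 22431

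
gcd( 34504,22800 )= 152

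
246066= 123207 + 122859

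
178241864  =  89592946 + 88648918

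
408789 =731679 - 322890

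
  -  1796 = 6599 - 8395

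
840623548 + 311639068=1152262616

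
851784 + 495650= 1347434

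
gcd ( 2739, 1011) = 3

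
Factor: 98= 2^1  *7^2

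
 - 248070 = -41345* 6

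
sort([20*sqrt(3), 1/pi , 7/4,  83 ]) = [ 1/pi,  7/4,  20*sqrt(3), 83]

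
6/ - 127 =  - 6/127 = - 0.05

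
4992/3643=1 + 1349/3643  =  1.37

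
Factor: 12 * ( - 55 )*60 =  - 2^4*3^2*5^2*11^1 = - 39600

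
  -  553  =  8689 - 9242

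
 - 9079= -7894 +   -  1185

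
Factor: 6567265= 5^1*1313453^1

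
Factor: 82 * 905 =74210 = 2^1*5^1*41^1* 181^1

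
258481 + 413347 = 671828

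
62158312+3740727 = 65899039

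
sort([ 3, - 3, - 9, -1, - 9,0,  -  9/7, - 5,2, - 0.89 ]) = [ - 9,  -  9, - 5, - 3 , - 9/7, - 1, - 0.89,0, 2,3]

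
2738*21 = 57498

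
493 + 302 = 795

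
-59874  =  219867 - 279741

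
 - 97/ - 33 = 97/33=2.94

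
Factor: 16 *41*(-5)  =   - 3280 = -2^4*5^1 * 41^1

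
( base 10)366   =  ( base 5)2431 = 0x16e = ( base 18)126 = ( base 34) AQ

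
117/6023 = 117/6023 = 0.02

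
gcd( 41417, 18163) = 1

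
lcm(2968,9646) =38584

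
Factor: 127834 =2^1*7^1*23^1*397^1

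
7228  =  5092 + 2136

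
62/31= 2=2.00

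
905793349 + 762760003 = 1668553352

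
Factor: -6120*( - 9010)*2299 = 2^4*3^2*5^2 * 11^2*17^2*19^1*53^1 = 126769618800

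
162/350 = 81/175 =0.46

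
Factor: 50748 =2^2*3^1*4229^1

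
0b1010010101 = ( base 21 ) 1AA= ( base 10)661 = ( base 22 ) 181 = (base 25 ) 11B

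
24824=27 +24797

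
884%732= 152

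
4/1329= 4/1329= 0.00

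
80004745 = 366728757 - 286724012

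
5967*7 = 41769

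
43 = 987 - 944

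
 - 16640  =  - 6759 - 9881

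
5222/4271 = 1+951/4271 = 1.22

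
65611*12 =787332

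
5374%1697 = 283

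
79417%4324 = 1585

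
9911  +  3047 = 12958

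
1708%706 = 296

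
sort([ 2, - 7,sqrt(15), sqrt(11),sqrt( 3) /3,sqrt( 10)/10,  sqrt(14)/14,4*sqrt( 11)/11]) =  [ - 7,sqrt(14)/14, sqrt( 10 ) /10,sqrt(3)/3, 4*sqrt(11) /11, 2,sqrt(11) , sqrt( 15)]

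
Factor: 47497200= 2^4*3^1*5^2*39581^1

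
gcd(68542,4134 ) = 2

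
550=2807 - 2257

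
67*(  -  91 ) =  - 6097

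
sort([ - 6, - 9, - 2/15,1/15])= [ - 9, - 6,-2/15 , 1/15 ] 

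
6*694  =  4164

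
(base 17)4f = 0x53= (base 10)83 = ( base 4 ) 1103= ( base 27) 32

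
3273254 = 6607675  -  3334421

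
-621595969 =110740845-732336814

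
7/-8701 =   -  1/1243 = - 0.00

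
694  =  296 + 398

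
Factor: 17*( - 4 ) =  - 68 = - 2^2*17^1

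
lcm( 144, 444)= 5328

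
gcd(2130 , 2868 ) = 6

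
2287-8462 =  - 6175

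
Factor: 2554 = 2^1*1277^1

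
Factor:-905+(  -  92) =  - 997 = -  997^1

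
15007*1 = 15007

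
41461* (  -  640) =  - 26535040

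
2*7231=14462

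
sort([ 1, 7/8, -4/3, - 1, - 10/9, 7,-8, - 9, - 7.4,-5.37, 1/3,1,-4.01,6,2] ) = [  -  9, - 8, - 7.4, - 5.37, - 4.01, - 4/3, - 10/9, - 1, 1/3, 7/8, 1, 1,2,  6, 7] 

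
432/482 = 216/241  =  0.90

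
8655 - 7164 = 1491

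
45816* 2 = 91632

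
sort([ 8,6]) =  [ 6,8 ] 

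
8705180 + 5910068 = 14615248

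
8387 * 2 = 16774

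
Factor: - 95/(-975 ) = 19/195 = 3^(  -  1)*5^( - 1)*13^(-1)*19^1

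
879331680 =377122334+502209346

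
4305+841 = 5146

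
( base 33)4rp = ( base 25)8AM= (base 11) 3a63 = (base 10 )5272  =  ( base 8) 12230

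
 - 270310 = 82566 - 352876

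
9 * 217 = 1953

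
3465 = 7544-4079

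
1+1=2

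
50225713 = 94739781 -44514068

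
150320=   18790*8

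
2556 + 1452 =4008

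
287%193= 94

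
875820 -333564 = 542256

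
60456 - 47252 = 13204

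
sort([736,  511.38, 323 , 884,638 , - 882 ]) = [ - 882,323 , 511.38,638,736,884] 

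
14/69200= 7/34600 = 0.00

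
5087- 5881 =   -  794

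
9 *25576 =230184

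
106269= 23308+82961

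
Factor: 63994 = 2^1 * 7^2*653^1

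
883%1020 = 883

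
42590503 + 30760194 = 73350697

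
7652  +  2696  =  10348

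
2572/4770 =1286/2385 = 0.54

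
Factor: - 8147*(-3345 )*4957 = 135086751255 = 3^1*5^1*223^1*4957^1*8147^1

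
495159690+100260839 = 595420529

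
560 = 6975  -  6415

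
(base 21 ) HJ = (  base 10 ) 376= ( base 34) b2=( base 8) 570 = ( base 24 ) FG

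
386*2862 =1104732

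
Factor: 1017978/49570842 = 169663/8261807 = 13^1*23^( - 1) *31^1 * 421^1*359209^( - 1) 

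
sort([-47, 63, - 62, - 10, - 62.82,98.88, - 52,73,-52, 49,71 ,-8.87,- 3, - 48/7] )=[ - 62.82, - 62 , - 52, - 52, - 47, - 10, - 8.87, - 48/7, - 3,49, 63, 71 , 73,98.88 ] 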